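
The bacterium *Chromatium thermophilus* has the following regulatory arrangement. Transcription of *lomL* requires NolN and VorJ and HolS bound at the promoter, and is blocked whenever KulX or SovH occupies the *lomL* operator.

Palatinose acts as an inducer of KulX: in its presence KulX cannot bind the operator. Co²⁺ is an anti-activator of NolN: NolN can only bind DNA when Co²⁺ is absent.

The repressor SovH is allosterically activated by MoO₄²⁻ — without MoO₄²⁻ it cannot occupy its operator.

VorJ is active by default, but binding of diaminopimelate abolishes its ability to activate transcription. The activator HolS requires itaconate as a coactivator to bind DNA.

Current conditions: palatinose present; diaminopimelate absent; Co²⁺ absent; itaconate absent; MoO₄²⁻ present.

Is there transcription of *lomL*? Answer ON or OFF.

OFF

Co²⁺ is absent, so NolN is active.
Diaminopimelate is absent, so VorJ is active.
Itaconate is absent, so HolS is inactive.
Palatinose is present, so KulX is inactive.
MoO₄²⁻ is present, so SovH is active.
With repressor SovH bound, *lomL* is not transcribed.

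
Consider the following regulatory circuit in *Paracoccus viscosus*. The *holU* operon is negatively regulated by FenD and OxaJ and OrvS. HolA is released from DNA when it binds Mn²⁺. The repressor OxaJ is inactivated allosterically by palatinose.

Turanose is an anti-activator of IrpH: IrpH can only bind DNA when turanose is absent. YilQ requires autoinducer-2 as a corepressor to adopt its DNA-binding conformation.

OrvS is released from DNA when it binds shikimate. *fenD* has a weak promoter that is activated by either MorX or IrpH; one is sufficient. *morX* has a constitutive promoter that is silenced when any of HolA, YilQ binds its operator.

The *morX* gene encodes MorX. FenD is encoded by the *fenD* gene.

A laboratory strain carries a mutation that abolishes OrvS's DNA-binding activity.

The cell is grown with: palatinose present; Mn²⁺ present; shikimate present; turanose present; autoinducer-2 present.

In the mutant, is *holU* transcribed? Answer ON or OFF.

Mn²⁺ is present, so HolA is inactive.
Autoinducer-2 is present, so YilQ is active.
With repressor YilQ bound, *morX* is not transcribed.
So MorX is not produced.
Turanose is present, so IrpH is inactive.
No activator is available at the *fenD* promoter, so *fenD* is not transcribed.
So FenD is not produced.
Palatinose is present, so OxaJ is inactive.
OrvS is non-functional in this strain, so it has no effect.
With no repressor bound, *holU* is transcribed.

ON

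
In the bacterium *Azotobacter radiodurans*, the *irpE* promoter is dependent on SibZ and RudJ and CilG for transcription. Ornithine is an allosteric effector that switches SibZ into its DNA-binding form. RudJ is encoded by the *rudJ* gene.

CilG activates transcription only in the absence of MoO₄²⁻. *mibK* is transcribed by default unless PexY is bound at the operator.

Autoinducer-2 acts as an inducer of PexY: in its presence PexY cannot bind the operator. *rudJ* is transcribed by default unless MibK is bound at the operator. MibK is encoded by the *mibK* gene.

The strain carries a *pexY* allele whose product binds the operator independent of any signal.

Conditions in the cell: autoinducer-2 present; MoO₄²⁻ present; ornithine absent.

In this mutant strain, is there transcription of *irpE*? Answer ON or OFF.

OFF

Ornithine is absent, so SibZ is inactive.
PexY is constitutively active in this strain.
With repressor PexY bound, *mibK* is not transcribed.
So MibK is not produced.
With no repressor bound, *rudJ* is transcribed.
So RudJ is produced and active.
MoO₄²⁻ is present, so CilG is inactive.
Required activator SibZ is absent, so *irpE* is not transcribed.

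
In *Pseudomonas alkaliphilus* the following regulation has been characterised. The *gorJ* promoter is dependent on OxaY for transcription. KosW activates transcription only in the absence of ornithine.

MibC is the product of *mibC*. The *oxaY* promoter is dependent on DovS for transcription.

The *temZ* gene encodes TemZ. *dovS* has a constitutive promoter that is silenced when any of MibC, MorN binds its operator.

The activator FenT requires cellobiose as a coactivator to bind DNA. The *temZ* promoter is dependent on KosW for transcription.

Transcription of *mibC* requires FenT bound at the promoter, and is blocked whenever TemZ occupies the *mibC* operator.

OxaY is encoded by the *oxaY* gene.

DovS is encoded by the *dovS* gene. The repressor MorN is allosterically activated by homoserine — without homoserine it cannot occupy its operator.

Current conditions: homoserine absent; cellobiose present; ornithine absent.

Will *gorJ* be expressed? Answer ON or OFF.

ON

Ornithine is absent, so KosW is active.
No repressor is bound and KosW is active, so *temZ* is transcribed.
So TemZ is produced and active.
Cellobiose is present, so FenT is active.
With repressor TemZ bound, *mibC* is not transcribed.
So MibC is not produced.
Homoserine is absent, so MorN is inactive.
With no repressor bound, *dovS* is transcribed.
So DovS is produced and active.
No repressor is bound and DovS is active, so *oxaY* is transcribed.
So OxaY is produced and active.
No repressor is bound and OxaY is active, so *gorJ* is transcribed.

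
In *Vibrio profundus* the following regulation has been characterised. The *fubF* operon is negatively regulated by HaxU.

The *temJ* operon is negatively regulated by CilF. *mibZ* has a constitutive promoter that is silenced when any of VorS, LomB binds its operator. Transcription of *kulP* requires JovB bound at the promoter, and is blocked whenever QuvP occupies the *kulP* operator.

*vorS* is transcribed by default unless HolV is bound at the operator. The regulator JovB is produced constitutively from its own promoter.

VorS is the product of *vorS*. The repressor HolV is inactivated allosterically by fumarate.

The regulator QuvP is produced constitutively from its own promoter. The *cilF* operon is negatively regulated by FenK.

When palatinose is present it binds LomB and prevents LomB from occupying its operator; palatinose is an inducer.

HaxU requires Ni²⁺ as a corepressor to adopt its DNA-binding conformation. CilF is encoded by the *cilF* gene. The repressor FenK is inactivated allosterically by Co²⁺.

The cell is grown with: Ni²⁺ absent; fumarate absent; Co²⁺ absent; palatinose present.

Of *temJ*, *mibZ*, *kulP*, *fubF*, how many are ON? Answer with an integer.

3

Co²⁺ is absent, so FenK is active.
With repressor FenK bound, *cilF* is not transcribed.
So CilF is not produced.
With no repressor bound, *temJ* is transcribed.
→ *temJ* is ON.
Fumarate is absent, so HolV is active.
With repressor HolV bound, *vorS* is not transcribed.
So VorS is not produced.
Palatinose is present, so LomB is inactive.
With no repressor bound, *mibZ* is transcribed.
→ *mibZ* is ON.
QuvP is produced constitutively and is active.
JovB is produced constitutively and is active.
With repressor QuvP bound, *kulP* is not transcribed.
→ *kulP* is OFF.
Ni²⁺ is absent, so HaxU is inactive.
With no repressor bound, *fubF* is transcribed.
→ *fubF* is ON.
3 of the 4 genes are transcribed.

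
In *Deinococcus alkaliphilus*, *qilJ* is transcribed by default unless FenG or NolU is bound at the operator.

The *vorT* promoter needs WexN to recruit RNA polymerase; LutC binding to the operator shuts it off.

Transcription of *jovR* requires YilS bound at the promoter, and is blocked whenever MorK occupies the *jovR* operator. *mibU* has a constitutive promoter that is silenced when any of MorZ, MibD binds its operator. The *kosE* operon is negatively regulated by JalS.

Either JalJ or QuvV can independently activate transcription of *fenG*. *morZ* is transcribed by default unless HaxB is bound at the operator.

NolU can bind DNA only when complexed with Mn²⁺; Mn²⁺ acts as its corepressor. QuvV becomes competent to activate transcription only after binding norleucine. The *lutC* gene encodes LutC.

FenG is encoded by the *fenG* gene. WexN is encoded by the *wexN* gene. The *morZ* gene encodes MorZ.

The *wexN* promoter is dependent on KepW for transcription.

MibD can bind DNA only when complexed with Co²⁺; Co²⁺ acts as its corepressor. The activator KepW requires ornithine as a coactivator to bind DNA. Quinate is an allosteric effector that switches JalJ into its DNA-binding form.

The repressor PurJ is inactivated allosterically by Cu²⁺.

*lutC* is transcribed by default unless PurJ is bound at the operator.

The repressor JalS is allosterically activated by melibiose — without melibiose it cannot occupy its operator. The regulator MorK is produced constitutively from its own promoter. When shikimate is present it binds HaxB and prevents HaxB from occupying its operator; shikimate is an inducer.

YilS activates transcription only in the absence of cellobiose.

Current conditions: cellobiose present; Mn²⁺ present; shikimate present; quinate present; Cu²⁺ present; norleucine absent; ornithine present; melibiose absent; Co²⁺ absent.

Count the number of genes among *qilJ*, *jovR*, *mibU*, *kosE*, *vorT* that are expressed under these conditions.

1

Quinate is present, so JalJ is active.
Norleucine is absent, so QuvV is inactive.
Activator JalJ is present, so *fenG* is transcribed.
So FenG is produced and active.
Mn²⁺ is present, so NolU is active.
With repressor FenG bound, *qilJ* is not transcribed.
→ *qilJ* is OFF.
Cellobiose is present, so YilS is inactive.
MorK is produced constitutively and is active.
With repressor MorK bound, *jovR* is not transcribed.
→ *jovR* is OFF.
Shikimate is present, so HaxB is inactive.
With no repressor bound, *morZ* is transcribed.
So MorZ is produced and active.
Co²⁺ is absent, so MibD is inactive.
With repressor MorZ bound, *mibU* is not transcribed.
→ *mibU* is OFF.
Melibiose is absent, so JalS is inactive.
With no repressor bound, *kosE* is transcribed.
→ *kosE* is ON.
Cu²⁺ is present, so PurJ is inactive.
With no repressor bound, *lutC* is transcribed.
So LutC is produced and active.
Ornithine is present, so KepW is active.
No repressor is bound and KepW is active, so *wexN* is transcribed.
So WexN is produced and active.
With repressor LutC bound, *vorT* is not transcribed.
→ *vorT* is OFF.
1 of the 5 genes is transcribed.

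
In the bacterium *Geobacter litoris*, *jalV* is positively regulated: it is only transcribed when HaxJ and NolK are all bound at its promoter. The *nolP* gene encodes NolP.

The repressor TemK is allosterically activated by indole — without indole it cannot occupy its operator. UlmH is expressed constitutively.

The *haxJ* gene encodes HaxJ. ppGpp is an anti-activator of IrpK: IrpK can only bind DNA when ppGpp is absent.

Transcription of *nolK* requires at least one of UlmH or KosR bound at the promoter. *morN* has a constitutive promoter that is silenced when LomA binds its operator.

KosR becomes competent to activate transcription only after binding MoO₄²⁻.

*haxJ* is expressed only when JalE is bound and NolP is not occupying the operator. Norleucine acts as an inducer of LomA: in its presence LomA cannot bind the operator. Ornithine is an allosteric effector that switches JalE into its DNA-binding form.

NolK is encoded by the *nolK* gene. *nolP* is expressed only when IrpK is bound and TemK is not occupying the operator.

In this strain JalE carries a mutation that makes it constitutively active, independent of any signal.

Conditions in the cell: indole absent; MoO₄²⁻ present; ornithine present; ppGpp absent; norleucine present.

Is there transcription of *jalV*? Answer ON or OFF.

JalE is constitutively active in this strain.
Indole is absent, so TemK is inactive.
ppGpp is absent, so IrpK is active.
No repressor is bound and IrpK is active, so *nolP* is transcribed.
So NolP is produced and active.
With repressor NolP bound, *haxJ* is not transcribed.
So HaxJ is not produced.
UlmH is produced constitutively and is active.
MoO₄²⁻ is present, so KosR is active.
Activator UlmH is present, so *nolK* is transcribed.
So NolK is produced and active.
Required activator HaxJ is absent, so *jalV* is not transcribed.

OFF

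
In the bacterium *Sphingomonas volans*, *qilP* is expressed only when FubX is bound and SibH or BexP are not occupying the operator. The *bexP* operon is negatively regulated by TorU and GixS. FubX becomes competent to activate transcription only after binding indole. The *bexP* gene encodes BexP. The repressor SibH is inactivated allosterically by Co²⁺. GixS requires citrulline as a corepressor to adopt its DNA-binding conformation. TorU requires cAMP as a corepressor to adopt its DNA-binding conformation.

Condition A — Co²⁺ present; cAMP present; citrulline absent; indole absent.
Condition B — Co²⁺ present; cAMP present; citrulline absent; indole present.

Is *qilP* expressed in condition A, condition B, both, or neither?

Condition A:
Co²⁺ is present, so SibH is inactive.
cAMP is present, so TorU is active.
Citrulline is absent, so GixS is inactive.
With repressor TorU bound, *bexP* is not transcribed.
So BexP is not produced.
Indole is absent, so FubX is inactive.
Required activator FubX is absent, so *qilP* is not transcribed.
→ *qilP* is OFF in A.
Condition B:
Co²⁺ is present, so SibH is inactive.
cAMP is present, so TorU is active.
Citrulline is absent, so GixS is inactive.
With repressor TorU bound, *bexP* is not transcribed.
So BexP is not produced.
Indole is present, so FubX is active.
No repressor is bound and FubX is active, so *qilP* is transcribed.
→ *qilP* is ON in B.

B only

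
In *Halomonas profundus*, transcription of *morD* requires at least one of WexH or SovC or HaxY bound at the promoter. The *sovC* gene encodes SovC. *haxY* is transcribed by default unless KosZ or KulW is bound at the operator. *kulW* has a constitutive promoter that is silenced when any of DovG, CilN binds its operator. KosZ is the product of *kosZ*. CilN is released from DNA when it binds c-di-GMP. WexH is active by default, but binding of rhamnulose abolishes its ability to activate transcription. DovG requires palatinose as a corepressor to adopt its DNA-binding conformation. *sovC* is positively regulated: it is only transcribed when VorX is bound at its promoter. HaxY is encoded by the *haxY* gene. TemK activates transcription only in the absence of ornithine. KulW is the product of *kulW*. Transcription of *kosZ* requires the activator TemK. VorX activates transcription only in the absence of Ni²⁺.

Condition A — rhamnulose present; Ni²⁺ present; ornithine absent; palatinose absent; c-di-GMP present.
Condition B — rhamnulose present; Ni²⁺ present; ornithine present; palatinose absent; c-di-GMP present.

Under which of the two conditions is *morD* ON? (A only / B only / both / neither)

Condition A:
Rhamnulose is present, so WexH is inactive.
Ni²⁺ is present, so VorX is inactive.
Required activator VorX is absent, so *sovC* is not transcribed.
So SovC is not produced.
Ornithine is absent, so TemK is active.
No repressor is bound and TemK is active, so *kosZ* is transcribed.
So KosZ is produced and active.
Palatinose is absent, so DovG is inactive.
c-di-GMP is present, so CilN is inactive.
With no repressor bound, *kulW* is transcribed.
So KulW is produced and active.
With repressor KosZ bound, *haxY* is not transcribed.
So HaxY is not produced.
No activator is available at the *morD* promoter, so *morD* is not transcribed.
→ *morD* is OFF in A.
Condition B:
Rhamnulose is present, so WexH is inactive.
Ni²⁺ is present, so VorX is inactive.
Required activator VorX is absent, so *sovC* is not transcribed.
So SovC is not produced.
Ornithine is present, so TemK is inactive.
Required activator TemK is absent, so *kosZ* is not transcribed.
So KosZ is not produced.
Palatinose is absent, so DovG is inactive.
c-di-GMP is present, so CilN is inactive.
With no repressor bound, *kulW* is transcribed.
So KulW is produced and active.
With repressor KulW bound, *haxY* is not transcribed.
So HaxY is not produced.
No activator is available at the *morD* promoter, so *morD* is not transcribed.
→ *morD* is OFF in B.

neither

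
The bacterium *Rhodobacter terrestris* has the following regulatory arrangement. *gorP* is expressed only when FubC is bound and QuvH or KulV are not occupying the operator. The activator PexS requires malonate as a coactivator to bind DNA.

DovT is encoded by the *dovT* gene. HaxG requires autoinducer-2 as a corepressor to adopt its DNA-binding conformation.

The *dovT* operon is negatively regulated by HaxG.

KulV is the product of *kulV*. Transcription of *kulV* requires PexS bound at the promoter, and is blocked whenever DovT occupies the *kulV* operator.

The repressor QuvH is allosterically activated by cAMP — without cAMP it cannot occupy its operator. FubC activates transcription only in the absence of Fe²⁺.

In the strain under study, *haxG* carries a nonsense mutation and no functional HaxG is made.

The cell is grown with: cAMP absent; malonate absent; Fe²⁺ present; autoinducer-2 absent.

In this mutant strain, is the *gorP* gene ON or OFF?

OFF

Fe²⁺ is present, so FubC is inactive.
cAMP is absent, so QuvH is inactive.
HaxG is non-functional in this strain, so it has no effect.
With no repressor bound, *dovT* is transcribed.
So DovT is produced and active.
Malonate is absent, so PexS is inactive.
With repressor DovT bound, *kulV* is not transcribed.
So KulV is not produced.
Required activator FubC is absent, so *gorP* is not transcribed.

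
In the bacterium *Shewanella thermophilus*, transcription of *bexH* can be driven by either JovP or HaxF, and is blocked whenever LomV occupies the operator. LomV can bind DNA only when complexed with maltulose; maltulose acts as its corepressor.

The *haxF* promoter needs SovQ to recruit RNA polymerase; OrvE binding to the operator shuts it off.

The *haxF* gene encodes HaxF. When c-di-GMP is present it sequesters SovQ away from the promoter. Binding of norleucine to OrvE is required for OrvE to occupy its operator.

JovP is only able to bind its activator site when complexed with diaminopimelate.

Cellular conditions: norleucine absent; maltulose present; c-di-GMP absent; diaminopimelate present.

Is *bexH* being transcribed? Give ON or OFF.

Diaminopimelate is present, so JovP is active.
c-di-GMP is absent, so SovQ is active.
Norleucine is absent, so OrvE is inactive.
No repressor is bound and SovQ is active, so *haxF* is transcribed.
So HaxF is produced and active.
Maltulose is present, so LomV is active.
With repressor LomV bound, *bexH* is not transcribed.

OFF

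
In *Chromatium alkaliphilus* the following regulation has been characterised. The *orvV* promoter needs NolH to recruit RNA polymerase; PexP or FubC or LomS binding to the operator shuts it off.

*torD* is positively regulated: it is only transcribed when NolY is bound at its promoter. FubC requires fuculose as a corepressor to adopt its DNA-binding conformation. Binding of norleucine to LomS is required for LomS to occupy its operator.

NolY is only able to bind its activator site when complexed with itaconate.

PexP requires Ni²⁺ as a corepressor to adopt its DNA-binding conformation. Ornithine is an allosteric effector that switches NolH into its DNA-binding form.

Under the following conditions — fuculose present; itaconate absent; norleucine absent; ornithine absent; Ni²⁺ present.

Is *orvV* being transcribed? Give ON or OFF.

Ni²⁺ is present, so PexP is active.
Ornithine is absent, so NolH is inactive.
Fuculose is present, so FubC is active.
Norleucine is absent, so LomS is inactive.
With repressor PexP bound, *orvV* is not transcribed.

OFF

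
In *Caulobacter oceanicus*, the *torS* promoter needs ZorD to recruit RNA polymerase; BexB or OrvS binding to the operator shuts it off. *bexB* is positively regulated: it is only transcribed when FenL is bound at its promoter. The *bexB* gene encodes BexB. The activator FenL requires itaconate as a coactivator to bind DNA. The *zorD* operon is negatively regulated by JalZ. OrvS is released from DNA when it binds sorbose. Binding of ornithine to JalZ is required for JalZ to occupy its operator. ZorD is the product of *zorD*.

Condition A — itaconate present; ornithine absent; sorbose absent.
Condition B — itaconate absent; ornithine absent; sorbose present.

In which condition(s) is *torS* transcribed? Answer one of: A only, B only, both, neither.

Condition A:
Itaconate is present, so FenL is active.
No repressor is bound and FenL is active, so *bexB* is transcribed.
So BexB is produced and active.
Ornithine is absent, so JalZ is inactive.
With no repressor bound, *zorD* is transcribed.
So ZorD is produced and active.
Sorbose is absent, so OrvS is active.
With repressor BexB bound, *torS* is not transcribed.
→ *torS* is OFF in A.
Condition B:
Itaconate is absent, so FenL is inactive.
Required activator FenL is absent, so *bexB* is not transcribed.
So BexB is not produced.
Ornithine is absent, so JalZ is inactive.
With no repressor bound, *zorD* is transcribed.
So ZorD is produced and active.
Sorbose is present, so OrvS is inactive.
No repressor is bound and ZorD is active, so *torS* is transcribed.
→ *torS* is ON in B.

B only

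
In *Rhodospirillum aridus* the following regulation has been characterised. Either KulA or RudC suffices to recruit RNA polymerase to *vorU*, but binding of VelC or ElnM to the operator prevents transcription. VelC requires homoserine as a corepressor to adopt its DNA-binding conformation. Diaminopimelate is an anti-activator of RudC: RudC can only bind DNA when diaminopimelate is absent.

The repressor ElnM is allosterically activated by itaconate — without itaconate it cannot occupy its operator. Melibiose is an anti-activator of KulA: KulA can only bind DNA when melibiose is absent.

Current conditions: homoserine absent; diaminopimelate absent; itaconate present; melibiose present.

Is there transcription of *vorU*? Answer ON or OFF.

Melibiose is present, so KulA is inactive.
Diaminopimelate is absent, so RudC is active.
Homoserine is absent, so VelC is inactive.
Itaconate is present, so ElnM is active.
With repressor ElnM bound, *vorU* is not transcribed.

OFF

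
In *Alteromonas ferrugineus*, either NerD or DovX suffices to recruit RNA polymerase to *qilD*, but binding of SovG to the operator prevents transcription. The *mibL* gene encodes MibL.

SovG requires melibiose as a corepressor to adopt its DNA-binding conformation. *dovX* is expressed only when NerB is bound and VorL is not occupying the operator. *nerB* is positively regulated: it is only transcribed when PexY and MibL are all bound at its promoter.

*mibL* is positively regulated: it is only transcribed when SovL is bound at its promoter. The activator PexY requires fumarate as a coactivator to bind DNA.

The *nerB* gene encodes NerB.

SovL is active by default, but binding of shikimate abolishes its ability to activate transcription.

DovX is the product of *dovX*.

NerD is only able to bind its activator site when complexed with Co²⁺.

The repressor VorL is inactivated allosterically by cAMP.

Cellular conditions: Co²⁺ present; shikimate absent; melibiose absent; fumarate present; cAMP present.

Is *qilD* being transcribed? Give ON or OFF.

Co²⁺ is present, so NerD is active.
Melibiose is absent, so SovG is inactive.
Fumarate is present, so PexY is active.
Shikimate is absent, so SovL is active.
No repressor is bound and SovL is active, so *mibL* is transcribed.
So MibL is produced and active.
No repressor is bound and PexY and MibL are active, so *nerB* is transcribed.
So NerB is produced and active.
cAMP is present, so VorL is inactive.
No repressor is bound and NerB is active, so *dovX* is transcribed.
So DovX is produced and active.
Activator NerD is present, so *qilD* is transcribed.

ON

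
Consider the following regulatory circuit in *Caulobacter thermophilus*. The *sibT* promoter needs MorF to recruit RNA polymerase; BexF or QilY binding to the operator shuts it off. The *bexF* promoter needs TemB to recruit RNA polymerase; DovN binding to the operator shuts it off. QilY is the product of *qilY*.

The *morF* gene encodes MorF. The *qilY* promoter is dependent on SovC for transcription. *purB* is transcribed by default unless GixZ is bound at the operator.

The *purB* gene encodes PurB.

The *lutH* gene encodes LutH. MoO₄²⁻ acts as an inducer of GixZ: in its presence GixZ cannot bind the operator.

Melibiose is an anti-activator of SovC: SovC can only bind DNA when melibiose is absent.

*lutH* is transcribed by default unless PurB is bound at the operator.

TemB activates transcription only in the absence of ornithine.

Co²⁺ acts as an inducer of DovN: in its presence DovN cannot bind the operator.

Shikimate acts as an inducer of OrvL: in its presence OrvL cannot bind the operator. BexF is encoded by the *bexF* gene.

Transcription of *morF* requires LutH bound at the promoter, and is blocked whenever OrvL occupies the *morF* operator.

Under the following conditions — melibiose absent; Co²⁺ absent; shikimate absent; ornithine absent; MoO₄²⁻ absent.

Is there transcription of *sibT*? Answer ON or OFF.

Shikimate is absent, so OrvL is active.
MoO₄²⁻ is absent, so GixZ is active.
With repressor GixZ bound, *purB* is not transcribed.
So PurB is not produced.
With no repressor bound, *lutH* is transcribed.
So LutH is produced and active.
With repressor OrvL bound, *morF* is not transcribed.
So MorF is not produced.
Ornithine is absent, so TemB is active.
Co²⁺ is absent, so DovN is active.
With repressor DovN bound, *bexF* is not transcribed.
So BexF is not produced.
Melibiose is absent, so SovC is active.
No repressor is bound and SovC is active, so *qilY* is transcribed.
So QilY is produced and active.
With repressor QilY bound, *sibT* is not transcribed.

OFF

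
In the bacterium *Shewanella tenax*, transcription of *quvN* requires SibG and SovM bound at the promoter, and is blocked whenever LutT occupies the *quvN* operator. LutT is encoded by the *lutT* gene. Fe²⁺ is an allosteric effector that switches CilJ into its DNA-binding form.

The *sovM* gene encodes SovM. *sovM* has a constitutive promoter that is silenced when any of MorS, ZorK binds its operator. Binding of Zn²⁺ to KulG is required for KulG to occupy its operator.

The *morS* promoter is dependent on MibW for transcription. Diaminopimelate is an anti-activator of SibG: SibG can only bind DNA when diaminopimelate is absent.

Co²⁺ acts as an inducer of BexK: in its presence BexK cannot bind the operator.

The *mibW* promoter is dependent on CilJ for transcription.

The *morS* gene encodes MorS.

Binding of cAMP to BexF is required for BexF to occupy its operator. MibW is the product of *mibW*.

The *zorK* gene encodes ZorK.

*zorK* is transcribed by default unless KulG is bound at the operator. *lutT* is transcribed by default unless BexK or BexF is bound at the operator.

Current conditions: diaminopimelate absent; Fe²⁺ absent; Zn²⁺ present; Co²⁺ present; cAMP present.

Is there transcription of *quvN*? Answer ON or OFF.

ON

Diaminopimelate is absent, so SibG is active.
Co²⁺ is present, so BexK is inactive.
cAMP is present, so BexF is active.
With repressor BexF bound, *lutT* is not transcribed.
So LutT is not produced.
Fe²⁺ is absent, so CilJ is inactive.
Required activator CilJ is absent, so *mibW* is not transcribed.
So MibW is not produced.
Required activator MibW is absent, so *morS* is not transcribed.
So MorS is not produced.
Zn²⁺ is present, so KulG is active.
With repressor KulG bound, *zorK* is not transcribed.
So ZorK is not produced.
With no repressor bound, *sovM* is transcribed.
So SovM is produced and active.
No repressor is bound and SibG and SovM are active, so *quvN* is transcribed.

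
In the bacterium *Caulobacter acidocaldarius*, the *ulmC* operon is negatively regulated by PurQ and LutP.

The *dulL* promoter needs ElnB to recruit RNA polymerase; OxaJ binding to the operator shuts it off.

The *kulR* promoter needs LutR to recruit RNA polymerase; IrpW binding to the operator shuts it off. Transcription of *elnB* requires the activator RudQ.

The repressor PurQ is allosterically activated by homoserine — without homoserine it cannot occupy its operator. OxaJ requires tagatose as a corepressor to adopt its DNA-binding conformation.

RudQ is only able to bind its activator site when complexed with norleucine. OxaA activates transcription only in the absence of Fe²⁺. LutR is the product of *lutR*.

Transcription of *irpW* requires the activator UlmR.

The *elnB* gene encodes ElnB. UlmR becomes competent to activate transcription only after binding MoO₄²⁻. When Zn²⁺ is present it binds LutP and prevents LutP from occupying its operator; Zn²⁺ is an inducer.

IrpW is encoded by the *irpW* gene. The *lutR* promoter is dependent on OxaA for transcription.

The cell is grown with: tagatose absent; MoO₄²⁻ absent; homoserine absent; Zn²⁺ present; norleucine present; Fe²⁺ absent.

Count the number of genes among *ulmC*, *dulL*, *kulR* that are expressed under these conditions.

3

Homoserine is absent, so PurQ is inactive.
Zn²⁺ is present, so LutP is inactive.
With no repressor bound, *ulmC* is transcribed.
→ *ulmC* is ON.
Tagatose is absent, so OxaJ is inactive.
Norleucine is present, so RudQ is active.
No repressor is bound and RudQ is active, so *elnB* is transcribed.
So ElnB is produced and active.
No repressor is bound and ElnB is active, so *dulL* is transcribed.
→ *dulL* is ON.
MoO₄²⁻ is absent, so UlmR is inactive.
Required activator UlmR is absent, so *irpW* is not transcribed.
So IrpW is not produced.
Fe²⁺ is absent, so OxaA is active.
No repressor is bound and OxaA is active, so *lutR* is transcribed.
So LutR is produced and active.
No repressor is bound and LutR is active, so *kulR* is transcribed.
→ *kulR* is ON.
3 of the 3 genes are transcribed.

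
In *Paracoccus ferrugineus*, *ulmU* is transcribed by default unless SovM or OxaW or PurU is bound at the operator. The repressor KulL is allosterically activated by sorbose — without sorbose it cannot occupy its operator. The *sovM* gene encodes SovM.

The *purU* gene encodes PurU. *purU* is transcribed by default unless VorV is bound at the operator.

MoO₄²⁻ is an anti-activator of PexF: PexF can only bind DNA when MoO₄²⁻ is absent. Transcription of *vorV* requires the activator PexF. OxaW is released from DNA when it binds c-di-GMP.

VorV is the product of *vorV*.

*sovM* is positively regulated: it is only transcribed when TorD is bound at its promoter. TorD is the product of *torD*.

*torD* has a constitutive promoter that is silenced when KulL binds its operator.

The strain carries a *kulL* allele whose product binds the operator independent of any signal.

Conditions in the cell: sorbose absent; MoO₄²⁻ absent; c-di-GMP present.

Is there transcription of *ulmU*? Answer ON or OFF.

KulL is constitutively active in this strain.
With repressor KulL bound, *torD* is not transcribed.
So TorD is not produced.
Required activator TorD is absent, so *sovM* is not transcribed.
So SovM is not produced.
c-di-GMP is present, so OxaW is inactive.
MoO₄²⁻ is absent, so PexF is active.
No repressor is bound and PexF is active, so *vorV* is transcribed.
So VorV is produced and active.
With repressor VorV bound, *purU* is not transcribed.
So PurU is not produced.
With no repressor bound, *ulmU* is transcribed.

ON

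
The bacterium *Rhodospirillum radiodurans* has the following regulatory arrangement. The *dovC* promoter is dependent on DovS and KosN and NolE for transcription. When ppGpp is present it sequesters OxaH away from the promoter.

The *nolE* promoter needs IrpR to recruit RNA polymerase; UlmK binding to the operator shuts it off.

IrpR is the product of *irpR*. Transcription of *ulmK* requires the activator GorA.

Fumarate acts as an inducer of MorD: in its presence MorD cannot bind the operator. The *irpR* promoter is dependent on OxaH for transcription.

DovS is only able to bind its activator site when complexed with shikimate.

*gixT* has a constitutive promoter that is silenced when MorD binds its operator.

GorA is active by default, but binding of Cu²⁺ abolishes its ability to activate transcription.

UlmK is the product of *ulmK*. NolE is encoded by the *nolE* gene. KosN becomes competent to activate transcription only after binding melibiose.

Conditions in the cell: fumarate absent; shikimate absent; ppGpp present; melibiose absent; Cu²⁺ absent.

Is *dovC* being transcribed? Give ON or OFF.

Shikimate is absent, so DovS is inactive.
Melibiose is absent, so KosN is inactive.
Cu²⁺ is absent, so GorA is active.
No repressor is bound and GorA is active, so *ulmK* is transcribed.
So UlmK is produced and active.
ppGpp is present, so OxaH is inactive.
Required activator OxaH is absent, so *irpR* is not transcribed.
So IrpR is not produced.
With repressor UlmK bound, *nolE* is not transcribed.
So NolE is not produced.
Required activator DovS is absent, so *dovC* is not transcribed.

OFF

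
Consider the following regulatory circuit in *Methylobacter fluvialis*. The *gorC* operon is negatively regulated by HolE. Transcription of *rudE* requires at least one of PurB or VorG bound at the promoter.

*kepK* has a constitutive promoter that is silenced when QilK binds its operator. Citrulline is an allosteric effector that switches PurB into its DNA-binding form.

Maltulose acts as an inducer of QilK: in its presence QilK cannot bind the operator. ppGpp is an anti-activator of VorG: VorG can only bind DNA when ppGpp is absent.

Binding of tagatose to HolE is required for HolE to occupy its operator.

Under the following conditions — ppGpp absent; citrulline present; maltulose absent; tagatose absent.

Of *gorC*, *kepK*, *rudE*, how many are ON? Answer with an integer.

2

Tagatose is absent, so HolE is inactive.
With no repressor bound, *gorC* is transcribed.
→ *gorC* is ON.
Maltulose is absent, so QilK is active.
With repressor QilK bound, *kepK* is not transcribed.
→ *kepK* is OFF.
Citrulline is present, so PurB is active.
ppGpp is absent, so VorG is active.
Activator PurB is present, so *rudE* is transcribed.
→ *rudE* is ON.
2 of the 3 genes are transcribed.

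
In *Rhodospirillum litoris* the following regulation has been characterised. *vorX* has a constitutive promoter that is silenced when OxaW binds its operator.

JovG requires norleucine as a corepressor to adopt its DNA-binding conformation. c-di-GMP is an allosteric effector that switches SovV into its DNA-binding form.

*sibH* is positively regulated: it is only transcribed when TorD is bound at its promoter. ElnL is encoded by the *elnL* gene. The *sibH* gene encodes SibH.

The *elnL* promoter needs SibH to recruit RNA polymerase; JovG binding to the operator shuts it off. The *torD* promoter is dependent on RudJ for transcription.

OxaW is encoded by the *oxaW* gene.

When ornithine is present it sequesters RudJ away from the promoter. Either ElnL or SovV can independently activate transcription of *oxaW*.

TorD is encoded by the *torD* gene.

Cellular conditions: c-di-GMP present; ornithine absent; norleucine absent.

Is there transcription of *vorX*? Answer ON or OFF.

Ornithine is absent, so RudJ is active.
No repressor is bound and RudJ is active, so *torD* is transcribed.
So TorD is produced and active.
No repressor is bound and TorD is active, so *sibH* is transcribed.
So SibH is produced and active.
Norleucine is absent, so JovG is inactive.
No repressor is bound and SibH is active, so *elnL* is transcribed.
So ElnL is produced and active.
c-di-GMP is present, so SovV is active.
Activator ElnL is present, so *oxaW* is transcribed.
So OxaW is produced and active.
With repressor OxaW bound, *vorX* is not transcribed.

OFF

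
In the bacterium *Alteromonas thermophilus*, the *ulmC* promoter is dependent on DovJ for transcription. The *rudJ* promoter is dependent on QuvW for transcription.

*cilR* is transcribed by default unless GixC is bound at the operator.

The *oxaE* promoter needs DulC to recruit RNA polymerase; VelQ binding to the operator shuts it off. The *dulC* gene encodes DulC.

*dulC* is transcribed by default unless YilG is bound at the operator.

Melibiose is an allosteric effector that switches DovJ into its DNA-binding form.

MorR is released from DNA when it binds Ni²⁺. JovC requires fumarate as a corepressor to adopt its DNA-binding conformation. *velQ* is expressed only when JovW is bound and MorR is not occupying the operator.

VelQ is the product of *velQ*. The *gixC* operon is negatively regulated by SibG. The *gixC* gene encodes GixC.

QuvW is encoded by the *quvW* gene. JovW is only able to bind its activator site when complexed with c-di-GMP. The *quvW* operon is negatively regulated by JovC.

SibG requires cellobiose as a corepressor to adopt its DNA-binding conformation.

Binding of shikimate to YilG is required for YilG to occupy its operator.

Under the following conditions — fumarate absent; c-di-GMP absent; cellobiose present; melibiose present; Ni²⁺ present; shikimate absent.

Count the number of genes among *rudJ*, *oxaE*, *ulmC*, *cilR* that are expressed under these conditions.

Fumarate is absent, so JovC is inactive.
With no repressor bound, *quvW* is transcribed.
So QuvW is produced and active.
No repressor is bound and QuvW is active, so *rudJ* is transcribed.
→ *rudJ* is ON.
Ni²⁺ is present, so MorR is inactive.
c-di-GMP is absent, so JovW is inactive.
Required activator JovW is absent, so *velQ* is not transcribed.
So VelQ is not produced.
Shikimate is absent, so YilG is inactive.
With no repressor bound, *dulC* is transcribed.
So DulC is produced and active.
No repressor is bound and DulC is active, so *oxaE* is transcribed.
→ *oxaE* is ON.
Melibiose is present, so DovJ is active.
No repressor is bound and DovJ is active, so *ulmC* is transcribed.
→ *ulmC* is ON.
Cellobiose is present, so SibG is active.
With repressor SibG bound, *gixC* is not transcribed.
So GixC is not produced.
With no repressor bound, *cilR* is transcribed.
→ *cilR* is ON.
4 of the 4 genes are transcribed.

4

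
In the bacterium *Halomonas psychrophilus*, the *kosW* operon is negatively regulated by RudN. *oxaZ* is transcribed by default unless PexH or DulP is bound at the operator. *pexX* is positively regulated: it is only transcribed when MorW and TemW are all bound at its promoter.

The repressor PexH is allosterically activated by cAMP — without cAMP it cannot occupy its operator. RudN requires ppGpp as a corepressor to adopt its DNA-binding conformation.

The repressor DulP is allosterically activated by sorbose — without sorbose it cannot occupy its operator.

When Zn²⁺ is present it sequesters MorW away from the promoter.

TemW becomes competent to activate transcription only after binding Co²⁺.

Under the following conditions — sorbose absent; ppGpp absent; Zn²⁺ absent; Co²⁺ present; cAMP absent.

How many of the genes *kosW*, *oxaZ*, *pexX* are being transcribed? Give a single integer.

ppGpp is absent, so RudN is inactive.
With no repressor bound, *kosW* is transcribed.
→ *kosW* is ON.
cAMP is absent, so PexH is inactive.
Sorbose is absent, so DulP is inactive.
With no repressor bound, *oxaZ* is transcribed.
→ *oxaZ* is ON.
Zn²⁺ is absent, so MorW is active.
Co²⁺ is present, so TemW is active.
No repressor is bound and MorW and TemW are active, so *pexX* is transcribed.
→ *pexX* is ON.
3 of the 3 genes are transcribed.

3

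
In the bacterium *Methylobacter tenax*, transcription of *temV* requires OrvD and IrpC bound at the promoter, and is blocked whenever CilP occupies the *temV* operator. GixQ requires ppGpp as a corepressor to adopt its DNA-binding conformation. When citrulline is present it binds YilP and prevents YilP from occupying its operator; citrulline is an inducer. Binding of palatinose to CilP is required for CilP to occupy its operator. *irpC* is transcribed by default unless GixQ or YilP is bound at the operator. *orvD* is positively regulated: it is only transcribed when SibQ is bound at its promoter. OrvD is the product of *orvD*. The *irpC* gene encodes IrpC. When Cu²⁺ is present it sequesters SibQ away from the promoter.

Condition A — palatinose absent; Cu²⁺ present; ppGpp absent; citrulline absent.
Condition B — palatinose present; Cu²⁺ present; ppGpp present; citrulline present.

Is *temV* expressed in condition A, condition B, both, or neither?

neither

Condition A:
Palatinose is absent, so CilP is inactive.
Cu²⁺ is present, so SibQ is inactive.
Required activator SibQ is absent, so *orvD* is not transcribed.
So OrvD is not produced.
ppGpp is absent, so GixQ is inactive.
Citrulline is absent, so YilP is active.
With repressor YilP bound, *irpC* is not transcribed.
So IrpC is not produced.
Required activator OrvD is absent, so *temV* is not transcribed.
→ *temV* is OFF in A.
Condition B:
Palatinose is present, so CilP is active.
Cu²⁺ is present, so SibQ is inactive.
Required activator SibQ is absent, so *orvD* is not transcribed.
So OrvD is not produced.
ppGpp is present, so GixQ is active.
Citrulline is present, so YilP is inactive.
With repressor GixQ bound, *irpC* is not transcribed.
So IrpC is not produced.
With repressor CilP bound, *temV* is not transcribed.
→ *temV* is OFF in B.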